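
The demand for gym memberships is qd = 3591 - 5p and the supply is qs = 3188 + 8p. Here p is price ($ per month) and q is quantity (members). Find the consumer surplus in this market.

Set qd = qs: 3591 - 5p = 3188 + 8p, so 403 = 13p and p* = 31.
From the demand curve, q* = 3591 - 5(31) = 3436.
Demand choke price (qd = 0): p = 3591/5 = 718.2. Consumer surplus = ½ × (718.2 - 31) × 3436 = 1180609.6.

Consumer surplus = 1180609.6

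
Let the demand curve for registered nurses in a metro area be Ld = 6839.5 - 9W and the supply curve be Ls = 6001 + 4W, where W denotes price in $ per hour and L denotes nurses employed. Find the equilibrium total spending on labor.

The market clears where 6839.5 - 9W = 6001 + 4W. Rearranging, 13W = 838.5, hence W* = 64.5.
Plugging W* into demand: L* = 6839.5 - 9(64.5) = 6259.
Total spending on labor = W* × L* = 64.5 × 6259 = 403705.5.

Total spending on labor = 403705.5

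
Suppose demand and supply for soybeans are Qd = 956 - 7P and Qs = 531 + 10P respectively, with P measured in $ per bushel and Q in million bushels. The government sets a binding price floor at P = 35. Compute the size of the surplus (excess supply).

Surplus = 170

At P = 35: Qd = 711 and Qs = 881.
Surplus = Qs - Qd = 881 - 711 = 170.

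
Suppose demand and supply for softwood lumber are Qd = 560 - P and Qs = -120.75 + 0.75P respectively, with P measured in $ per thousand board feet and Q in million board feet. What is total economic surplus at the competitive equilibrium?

Total surplus = 34114.5

Equating demand and supply, 560 - P = -120.75 + 0.75P gives 1.75P = 680.75, so P* = 389.
From the demand curve, Q* = 560 - 389 = 171.
Demand choke price = 560; supply choke price = 161. CS = ½(560 - 389)(171) = 14620.5; PS = ½(389 - 161)(171) = 19494. Total surplus = 34114.5.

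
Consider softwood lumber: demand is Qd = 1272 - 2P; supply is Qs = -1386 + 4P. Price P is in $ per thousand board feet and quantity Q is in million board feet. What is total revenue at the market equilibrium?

Total revenue = 170998

The market clears where 1272 - 2P = -1386 + 4P. Rearranging, 6P = 2658, hence P* = 443.
Substitute back: Q* = 1272 - 2(443) = 386.
Total revenue = P* × Q* = 443 × 386 = 170998.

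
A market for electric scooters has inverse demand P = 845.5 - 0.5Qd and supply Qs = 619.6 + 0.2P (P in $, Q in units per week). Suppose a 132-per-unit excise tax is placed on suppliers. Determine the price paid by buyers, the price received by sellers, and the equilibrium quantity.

P_b = 499, P_s = 367, Q = 693

Inverting to quantity form: Qd = 1691 - 2P.
Suppliers keep P_s = P_b - 132 per unit, so supply in terms of the buyer price is Qs = 593.2 + 0.2P_b.
Set Qd = Qs: 1691 - 2P_b = 593.2 + 0.2P_b, so 1097.8 = 2.2P_b and P_b = 499.
Then P_s = 499 - 132 = 367 and Q = 1691 - 2(499) = 693.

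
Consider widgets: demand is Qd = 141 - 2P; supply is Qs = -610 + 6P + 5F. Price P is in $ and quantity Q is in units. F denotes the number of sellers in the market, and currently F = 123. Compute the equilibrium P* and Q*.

P* = 17, Q* = 107

With F = 123, supply is Qs = 5 + 6P.
At equilibrium Qd = Qs, so 141 - 2P = 5 + 6P; collecting terms, 136 = 8P and P* = 17.
Substitute back: Q* = 141 - 2(17) = 107.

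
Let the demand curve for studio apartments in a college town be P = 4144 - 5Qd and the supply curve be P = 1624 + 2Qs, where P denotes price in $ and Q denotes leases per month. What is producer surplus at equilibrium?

Rewriting in direct form: Qd = 828.8 - 0.2P and Qs = -812 + 0.5P.
Equating demand and supply, 828.8 - 0.2P = -812 + 0.5P gives 0.7P = 1640.8, so P* = 2344.
Substitute back: Q* = 828.8 - 0.2(2344) = 360.
Supply choke price (Qs = 0): P = 1624. Producer surplus = ½ × (2344 - 1624) × 360 = 129600.

Producer surplus = 129600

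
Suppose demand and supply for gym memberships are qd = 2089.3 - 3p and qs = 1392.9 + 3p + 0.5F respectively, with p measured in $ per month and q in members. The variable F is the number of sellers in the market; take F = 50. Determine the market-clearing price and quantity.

p* = 111.9, q* = 1753.6

With F = 50, supply is qs = 1417.9 + 3p.
The market clears where 2089.3 - 3p = 1417.9 + 3p. Rearranging, 6p = 671.4, hence p* = 111.9.
Substitute back: q* = 2089.3 - 3(111.9) = 1753.6.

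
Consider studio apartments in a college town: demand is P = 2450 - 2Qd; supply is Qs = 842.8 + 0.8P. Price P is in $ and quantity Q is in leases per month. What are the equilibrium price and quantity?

Inverting to quantity form: Qd = 1225 - 0.5P.
Set Qd = Qs: 1225 - 0.5P = 842.8 + 0.8P, so 382.2 = 1.3P and P* = 294.
Plugging P* into demand: Q* = 1225 - 0.5(294) = 1078.

P* = 294, Q* = 1078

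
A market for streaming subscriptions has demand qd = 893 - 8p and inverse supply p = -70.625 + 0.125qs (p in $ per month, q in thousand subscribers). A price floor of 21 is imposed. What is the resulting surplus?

Surplus = 8

Inverting to quantity form: qs = 565 + 8p.
With p fixed at 21, quantity demanded is 725 and quantity supplied is 733.
Surplus = qs - qd = 733 - 725 = 8.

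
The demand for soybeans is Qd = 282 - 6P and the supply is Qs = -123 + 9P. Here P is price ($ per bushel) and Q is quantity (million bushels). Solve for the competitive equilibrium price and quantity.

At equilibrium Qd = Qs, so 282 - 6P = -123 + 9P; collecting terms, 405 = 15P and P* = 27.
Plugging P* into demand: Q* = 282 - 6(27) = 120.

P* = 27, Q* = 120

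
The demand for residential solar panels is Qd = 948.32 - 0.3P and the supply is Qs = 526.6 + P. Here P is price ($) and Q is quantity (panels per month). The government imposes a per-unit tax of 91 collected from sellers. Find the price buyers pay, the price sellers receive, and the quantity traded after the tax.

The tax drives a wedge P_b - P_s = 91. Substituting P_s = P_b - 91 into supply: Qs = 435.6 + P_b.
Equate demand and the shifted supply: 948.32 - 0.3P_b = 435.6 + P_b, giving 1.3P_b = 512.72, so P_b = 394.4.
Then P_s = 394.4 - 91 = 303.4 and Q = 948.32 - 0.3(394.4) = 830.

P_b = 394.4, P_s = 303.4, Q = 830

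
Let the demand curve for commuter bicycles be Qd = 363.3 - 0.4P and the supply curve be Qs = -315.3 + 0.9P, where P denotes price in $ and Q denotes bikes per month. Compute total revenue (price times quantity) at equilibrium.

Total revenue = 80649

Set Qd = Qs: 363.3 - 0.4P = -315.3 + 0.9P, so 678.6 = 1.3P and P* = 522.
Plugging P* into demand: Q* = 363.3 - 0.4(522) = 154.5.
Total revenue = P* × Q* = 522 × 154.5 = 80649.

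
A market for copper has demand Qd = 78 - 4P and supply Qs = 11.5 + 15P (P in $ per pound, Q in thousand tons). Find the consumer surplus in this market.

Equating demand and supply, 78 - 4P = 11.5 + 15P gives 19P = 66.5, so P* = 3.5.
Plugging P* into demand: Q* = 78 - 4(3.5) = 64.
Demand choke price (Qd = 0): P = 78/4 = 19.5. Consumer surplus = ½ × (19.5 - 3.5) × 64 = 512.

Consumer surplus = 512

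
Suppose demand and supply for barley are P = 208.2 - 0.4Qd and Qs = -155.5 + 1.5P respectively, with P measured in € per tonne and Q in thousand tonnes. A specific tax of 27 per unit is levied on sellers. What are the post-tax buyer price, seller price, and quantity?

Inverting to quantity form: Qd = 520.5 - 2.5P.
The tax drives a wedge P_b - P_s = 27. Substituting P_s = P_b - 27 into supply: Qs = -196 + 1.5P_b.
Equate demand and the shifted supply: 520.5 - 2.5P_b = -196 + 1.5P_b, giving 4P_b = 716.5, so P_b = 179.125.
Then P_s = 179.125 - 27 = 152.125 and Q = 520.5 - 2.5(179.125) = 72.6875.

P_b = 179.125, P_s = 152.125, Q = 72.6875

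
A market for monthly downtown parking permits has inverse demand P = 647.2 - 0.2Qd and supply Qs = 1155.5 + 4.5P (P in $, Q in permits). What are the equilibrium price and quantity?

Solving each curve for Q: Qd = 3236 - 5P.
Set Qd = Qs: 3236 - 5P = 1155.5 + 4.5P, so 2080.5 = 9.5P and P* = 219.
Plugging P* into demand: Q* = 3236 - 5(219) = 2141.

P* = 219, Q* = 2141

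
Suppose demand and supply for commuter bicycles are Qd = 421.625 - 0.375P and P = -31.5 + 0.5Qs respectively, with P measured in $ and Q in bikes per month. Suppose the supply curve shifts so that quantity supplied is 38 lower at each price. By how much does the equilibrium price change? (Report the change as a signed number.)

Inverting to quantity form: Qs = 63 + 2P.
The market clears where 421.625 - 0.375P = 63 + 2P. Rearranging, 2.375P = 358.625, hence P* = 151.
Plugging P* into demand: Q* = 421.625 - 0.375(151) = 365.
After the shift, supply is Qs = 25 + 2P.
New equilibrium: 396.625 = 2.375P, so P = 167 and Q = 359.
ΔP = 167 - 151 = 16.

ΔP = 16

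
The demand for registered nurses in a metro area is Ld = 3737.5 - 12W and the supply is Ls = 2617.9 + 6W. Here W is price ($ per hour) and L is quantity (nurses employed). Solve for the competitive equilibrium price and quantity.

W* = 62.2, L* = 2991.1

Set Ld = Ls: 3737.5 - 12W = 2617.9 + 6W, so 1119.6 = 18W and W* = 62.2.
From the demand curve, L* = 3737.5 - 12(62.2) = 2991.1.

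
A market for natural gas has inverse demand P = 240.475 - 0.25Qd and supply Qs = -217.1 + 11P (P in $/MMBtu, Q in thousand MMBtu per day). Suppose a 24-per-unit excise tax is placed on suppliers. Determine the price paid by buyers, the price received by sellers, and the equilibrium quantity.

P_b = 96.2, P_s = 72.2, Q = 577.1

In direct form, Qd = 961.9 - 4P.
The tax drives a wedge P_b - P_s = 24. Substituting P_s = P_b - 24 into supply: Qs = -481.1 + 11P_b.
Set Qd = Qs: 961.9 - 4P_b = -481.1 + 11P_b, so 1443 = 15P_b and P_b = 96.2.
So P_s = 72.2 and the quantity traded is Q = 961.9 - 4(96.2) = 577.1.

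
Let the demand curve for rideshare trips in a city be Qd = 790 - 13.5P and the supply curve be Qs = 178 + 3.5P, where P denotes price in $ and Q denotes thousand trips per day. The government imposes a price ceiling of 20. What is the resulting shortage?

With P fixed at 20, quantity demanded is 520 and quantity supplied is 248.
Shortage = Qd - Qs = 520 - 248 = 272.

Shortage = 272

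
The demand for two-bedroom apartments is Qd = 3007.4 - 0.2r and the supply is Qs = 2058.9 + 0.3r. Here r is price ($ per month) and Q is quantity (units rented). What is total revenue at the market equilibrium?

Total revenue = 4985316

At equilibrium Qd = Qs, so 3007.4 - 0.2r = 2058.9 + 0.3r; collecting terms, 948.5 = 0.5r and r* = 1897.
Plugging r* into demand: Q* = 3007.4 - 0.2(1897) = 2628.
Total revenue = r* × Q* = 1897 × 2628 = 4985316.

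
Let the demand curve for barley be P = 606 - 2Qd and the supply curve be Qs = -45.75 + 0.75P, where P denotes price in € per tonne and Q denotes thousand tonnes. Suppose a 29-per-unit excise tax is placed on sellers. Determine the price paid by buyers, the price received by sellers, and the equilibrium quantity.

Rewriting in direct form: Qd = 303 - 0.5P.
The tax drives a wedge P_b - P_s = 29. Substituting P_s = P_b - 29 into supply: Qs = -67.5 + 0.75P_b.
Equate demand and the shifted supply: 303 - 0.5P_b = -67.5 + 0.75P_b, giving 1.25P_b = 370.5, so P_b = 296.4.
So P_s = 267.4 and the quantity traded is Q = 303 - 0.5(296.4) = 154.8.

P_b = 296.4, P_s = 267.4, Q = 154.8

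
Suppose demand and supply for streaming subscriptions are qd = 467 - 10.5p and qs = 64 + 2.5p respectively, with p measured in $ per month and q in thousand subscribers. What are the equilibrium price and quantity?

p* = 31, q* = 141.5

Equating demand and supply, 467 - 10.5p = 64 + 2.5p gives 13p = 403, so p* = 31.
Then q* = 467 - 10.5(31) = 141.5.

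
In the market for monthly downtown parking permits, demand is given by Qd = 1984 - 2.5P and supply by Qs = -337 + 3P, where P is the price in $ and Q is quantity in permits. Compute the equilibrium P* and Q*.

Set Qd = Qs: 1984 - 2.5P = -337 + 3P, so 2321 = 5.5P and P* = 422.
Substitute back: Q* = 1984 - 2.5(422) = 929.

P* = 422, Q* = 929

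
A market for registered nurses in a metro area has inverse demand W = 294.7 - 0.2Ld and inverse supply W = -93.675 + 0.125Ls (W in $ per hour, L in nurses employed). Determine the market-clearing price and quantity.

W* = 55.7, L* = 1195

Rewriting in direct form: Ld = 1473.5 - 5W and Ls = 749.4 + 8W.
At equilibrium Ld = Ls, so 1473.5 - 5W = 749.4 + 8W; collecting terms, 724.1 = 13W and W* = 55.7.
Plugging W* into demand: L* = 1473.5 - 5(55.7) = 1195.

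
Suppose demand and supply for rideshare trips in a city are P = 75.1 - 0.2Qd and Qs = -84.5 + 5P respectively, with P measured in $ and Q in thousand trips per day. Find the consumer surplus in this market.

Rewriting in direct form: Qd = 375.5 - 5P.
Set Qd = Qs: 375.5 - 5P = -84.5 + 5P, so 460 = 10P and P* = 46.
Then Q* = 375.5 - 5(46) = 145.5.
Demand choke price (Qd = 0): P = 375.5/5 = 75.1. Consumer surplus = ½ × (75.1 - 46) × 145.5 = 2117.025.

Consumer surplus = 2117.025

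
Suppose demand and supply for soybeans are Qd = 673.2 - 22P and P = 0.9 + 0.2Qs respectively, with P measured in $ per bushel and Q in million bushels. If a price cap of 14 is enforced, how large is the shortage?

Solving each curve for Q: Qs = -4.5 + 5P.
At P = 14: Qd = 365.2 and Qs = 65.5.
Shortage = Qd - Qs = 365.2 - 65.5 = 299.7.

Shortage = 299.7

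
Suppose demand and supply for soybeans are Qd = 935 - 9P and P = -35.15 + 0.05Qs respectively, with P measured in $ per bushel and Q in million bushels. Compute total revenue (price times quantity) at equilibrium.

Solving each curve for Q: Qs = 703 + 20P.
At equilibrium Qd = Qs, so 935 - 9P = 703 + 20P; collecting terms, 232 = 29P and P* = 8.
Then Q* = 935 - 9(8) = 863.
Total revenue = P* × Q* = 8 × 863 = 6904.

Total revenue = 6904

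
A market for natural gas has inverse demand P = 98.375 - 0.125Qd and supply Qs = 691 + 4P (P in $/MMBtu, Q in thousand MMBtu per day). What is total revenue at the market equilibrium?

In direct form, Qd = 787 - 8P.
Equating demand and supply, 787 - 8P = 691 + 4P gives 12P = 96, so P* = 8.
Substitute back: Q* = 787 - 8(8) = 723.
Total revenue = P* × Q* = 8 × 723 = 5784.

Total revenue = 5784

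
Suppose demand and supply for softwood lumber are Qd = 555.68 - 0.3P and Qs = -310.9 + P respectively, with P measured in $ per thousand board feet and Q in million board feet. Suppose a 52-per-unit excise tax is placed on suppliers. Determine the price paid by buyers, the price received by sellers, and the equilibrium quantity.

Suppliers keep P_s = P_b - 52 per unit, so supply in terms of the buyer price is Qs = -362.9 + P_b.
Market clearing requires 555.68 - 0.3P_b = -362.9 + P_b; hence 918.58 = 1.3P_b and P_b = 706.6.
So P_s = 654.6 and the quantity traded is Q = 555.68 - 0.3(706.6) = 343.7.

P_b = 706.6, P_s = 654.6, Q = 343.7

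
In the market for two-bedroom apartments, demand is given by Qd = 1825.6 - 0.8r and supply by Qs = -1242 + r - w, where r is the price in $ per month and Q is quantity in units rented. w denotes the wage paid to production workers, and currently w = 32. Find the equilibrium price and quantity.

With w = 32, supply is Qs = -1274 + r.
At equilibrium Qd = Qs, so 1825.6 - 0.8r = -1274 + r; collecting terms, 3099.6 = 1.8r and r* = 1722.
Substitute back: Q* = 1825.6 - 0.8(1722) = 448.

r* = 1722, Q* = 448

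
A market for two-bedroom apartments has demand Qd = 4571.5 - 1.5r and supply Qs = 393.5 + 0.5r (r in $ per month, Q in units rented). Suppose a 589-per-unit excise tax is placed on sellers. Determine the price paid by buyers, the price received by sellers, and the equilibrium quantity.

Sellers keep r_s = r_b - 589 per unit, so supply in terms of the buyer price is Qs = 99 + 0.5r_b.
Set Qd = Qs: 4571.5 - 1.5r_b = 99 + 0.5r_b, so 4472.5 = 2r_b and r_b = 2236.25.
Then r_s = 2236.25 - 589 = 1647.25 and Q = 4571.5 - 1.5(2236.25) = 1217.125.

r_b = 2236.25, r_s = 1647.25, Q = 1217.125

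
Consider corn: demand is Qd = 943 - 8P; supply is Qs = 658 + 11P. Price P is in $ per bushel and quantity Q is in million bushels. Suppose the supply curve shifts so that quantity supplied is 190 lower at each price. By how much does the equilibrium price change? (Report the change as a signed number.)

Set Qd = Qs: 943 - 8P = 658 + 11P, so 285 = 19P and P* = 15.
Substitute back: Q* = 943 - 8(15) = 823.
After the shift, supply is Qs = 468 + 11P.
New equilibrium: 475 = 19P, so P = 25 and Q = 743.
ΔP = 25 - 15 = 10.

ΔP = 10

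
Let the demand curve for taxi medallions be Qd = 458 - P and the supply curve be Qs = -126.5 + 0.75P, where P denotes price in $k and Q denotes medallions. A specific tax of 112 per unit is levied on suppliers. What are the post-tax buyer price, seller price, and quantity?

P_b = 382, P_s = 270, Q = 76

The tax drives a wedge P_b - P_s = 112. Substituting P_s = P_b - 112 into supply: Qs = -210.5 + 0.75P_b.
Market clearing requires 458 - P_b = -210.5 + 0.75P_b; hence 668.5 = 1.75P_b and P_b = 382.
Then P_s = 382 - 112 = 270 and Q = 458 - 382 = 76.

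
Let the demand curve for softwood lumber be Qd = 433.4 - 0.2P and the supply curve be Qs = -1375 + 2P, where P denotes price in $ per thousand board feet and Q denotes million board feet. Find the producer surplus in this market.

Producer surplus = 18090.25

Set Qd = Qs: 433.4 - 0.2P = -1375 + 2P, so 1808.4 = 2.2P and P* = 822.
Plugging P* into demand: Q* = 433.4 - 0.2(822) = 269.
Supply choke price (Qs = 0): P = 687.5. Producer surplus = ½ × (822 - 687.5) × 269 = 18090.25.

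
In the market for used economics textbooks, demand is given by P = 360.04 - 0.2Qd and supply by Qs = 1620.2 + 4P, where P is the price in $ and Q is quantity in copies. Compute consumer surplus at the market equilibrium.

In direct form, Qd = 1800.2 - 5P.
At equilibrium Qd = Qs, so 1800.2 - 5P = 1620.2 + 4P; collecting terms, 180 = 9P and P* = 20.
Substitute back: Q* = 1800.2 - 5(20) = 1700.2.
Demand choke price (Qd = 0): P = 1800.2/5 = 360.04. Consumer surplus = ½ × (360.04 - 20) × 1700.2 = 289068.004.

Consumer surplus = 289068.004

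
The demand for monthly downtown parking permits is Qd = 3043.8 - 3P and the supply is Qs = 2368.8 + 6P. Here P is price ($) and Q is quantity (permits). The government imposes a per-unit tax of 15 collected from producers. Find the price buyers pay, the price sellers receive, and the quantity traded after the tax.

P_b = 85, P_s = 70, Q = 2788.8

With a tax of 15 on producers, they supply based on the net price P_s = P_b - 15, so Qs = 2278.8 + 6P_b.
Market clearing requires 3043.8 - 3P_b = 2278.8 + 6P_b; hence 765 = 9P_b and P_b = 85.
So P_s = 70 and the quantity traded is Q = 3043.8 - 3(85) = 2788.8.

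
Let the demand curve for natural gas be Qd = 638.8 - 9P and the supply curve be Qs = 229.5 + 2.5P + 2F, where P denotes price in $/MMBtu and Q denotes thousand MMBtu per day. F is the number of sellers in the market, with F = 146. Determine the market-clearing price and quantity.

P* = 10.2, Q* = 547

With F = 146, supply is Qs = 521.5 + 2.5P.
At equilibrium Qd = Qs, so 638.8 - 9P = 521.5 + 2.5P; collecting terms, 117.3 = 11.5P and P* = 10.2.
From the demand curve, Q* = 638.8 - 9(10.2) = 547.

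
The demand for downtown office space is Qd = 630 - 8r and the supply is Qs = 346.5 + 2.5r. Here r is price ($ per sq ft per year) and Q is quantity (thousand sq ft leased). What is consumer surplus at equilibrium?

Consumer surplus = 10712.25

At equilibrium Qd = Qs, so 630 - 8r = 346.5 + 2.5r; collecting terms, 283.5 = 10.5r and r* = 27.
From the demand curve, Q* = 630 - 8(27) = 414.
Demand choke price (Qd = 0): r = 630/8 = 78.75. Consumer surplus = ½ × (78.75 - 27) × 414 = 10712.25.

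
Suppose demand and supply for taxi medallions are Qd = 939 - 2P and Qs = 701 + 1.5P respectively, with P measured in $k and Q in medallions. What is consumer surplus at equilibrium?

Consumer surplus = 161202.25

At equilibrium Qd = Qs, so 939 - 2P = 701 + 1.5P; collecting terms, 238 = 3.5P and P* = 68.
From the demand curve, Q* = 939 - 2(68) = 803.
Demand choke price (Qd = 0): P = 939/2 = 469.5. Consumer surplus = ½ × (469.5 - 68) × 803 = 161202.25.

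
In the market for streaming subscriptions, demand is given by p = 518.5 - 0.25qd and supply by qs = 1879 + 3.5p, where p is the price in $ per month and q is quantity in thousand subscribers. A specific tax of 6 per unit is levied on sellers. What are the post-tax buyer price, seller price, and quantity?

p_b = 28.8, p_s = 22.8, q = 1958.8

Solving each curve for q: qd = 2074 - 4p.
With a tax of 6 on sellers, they supply based on the net price p_s = p_b - 6, so qs = 1858 + 3.5p_b.
Equate demand and the shifted supply: 2074 - 4p_b = 1858 + 3.5p_b, giving 7.5p_b = 216, so p_b = 28.8.
So p_s = 22.8 and the quantity traded is q = 2074 - 4(28.8) = 1958.8.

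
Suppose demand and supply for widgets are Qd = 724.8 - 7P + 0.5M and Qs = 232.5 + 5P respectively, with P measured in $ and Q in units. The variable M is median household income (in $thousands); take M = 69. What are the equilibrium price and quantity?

With M = 69, demand is Qd = 759.3 - 7P.
Equating demand and supply, 759.3 - 7P = 232.5 + 5P gives 12P = 526.8, so P* = 43.9.
Plugging P* into demand: Q* = 759.3 - 7(43.9) = 452.

P* = 43.9, Q* = 452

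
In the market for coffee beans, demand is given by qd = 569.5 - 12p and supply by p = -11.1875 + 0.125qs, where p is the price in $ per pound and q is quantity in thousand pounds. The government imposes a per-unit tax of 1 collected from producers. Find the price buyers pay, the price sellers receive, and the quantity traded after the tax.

In direct form, qs = 89.5 + 8p.
The tax drives a wedge p_b - p_s = 1. Substituting p_s = p_b - 1 into supply: qs = 81.5 + 8p_b.
Market clearing requires 569.5 - 12p_b = 81.5 + 8p_b; hence 488 = 20p_b and p_b = 24.4.
So p_s = 23.4 and the quantity traded is q = 569.5 - 12(24.4) = 276.7.

p_b = 24.4, p_s = 23.4, q = 276.7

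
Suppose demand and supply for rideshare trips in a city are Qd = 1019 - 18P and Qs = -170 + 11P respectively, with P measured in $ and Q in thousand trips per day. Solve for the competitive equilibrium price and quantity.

Set Qd = Qs: 1019 - 18P = -170 + 11P, so 1189 = 29P and P* = 41.
Then Q* = 1019 - 18(41) = 281.

P* = 41, Q* = 281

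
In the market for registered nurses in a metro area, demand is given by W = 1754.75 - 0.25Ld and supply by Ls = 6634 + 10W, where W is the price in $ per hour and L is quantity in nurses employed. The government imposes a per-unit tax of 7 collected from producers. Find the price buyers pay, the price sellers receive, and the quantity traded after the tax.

Rewriting in direct form: Ld = 7019 - 4W.
With a tax of 7 on producers, they supply based on the net price W_s = W_b - 7, so Ls = 6564 + 10W_b.
Equate demand and the shifted supply: 7019 - 4W_b = 6564 + 10W_b, giving 14W_b = 455, so W_b = 32.5.
Then W_s = 32.5 - 7 = 25.5 and L = 7019 - 4(32.5) = 6889.

W_b = 32.5, W_s = 25.5, L = 6889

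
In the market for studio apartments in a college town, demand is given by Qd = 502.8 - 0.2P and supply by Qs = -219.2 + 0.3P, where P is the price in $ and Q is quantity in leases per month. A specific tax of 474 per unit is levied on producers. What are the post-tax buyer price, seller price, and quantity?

With a tax of 474 on producers, they supply based on the net price P_s = P_b - 474, so Qs = -361.4 + 0.3P_b.
Market clearing requires 502.8 - 0.2P_b = -361.4 + 0.3P_b; hence 864.2 = 0.5P_b and P_b = 1728.4.
Then P_s = 1728.4 - 474 = 1254.4 and Q = 502.8 - 0.2(1728.4) = 157.12.

P_b = 1728.4, P_s = 1254.4, Q = 157.12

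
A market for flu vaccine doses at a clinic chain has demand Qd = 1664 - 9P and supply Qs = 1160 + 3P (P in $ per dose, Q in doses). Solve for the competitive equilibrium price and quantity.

At equilibrium Qd = Qs, so 1664 - 9P = 1160 + 3P; collecting terms, 504 = 12P and P* = 42.
Plugging P* into demand: Q* = 1664 - 9(42) = 1286.

P* = 42, Q* = 1286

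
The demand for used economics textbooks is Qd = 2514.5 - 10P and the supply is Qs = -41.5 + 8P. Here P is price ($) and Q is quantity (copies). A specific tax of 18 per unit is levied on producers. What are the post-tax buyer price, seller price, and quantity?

With a tax of 18 on producers, they supply based on the net price P_s = P_b - 18, so Qs = -185.5 + 8P_b.
Equate demand and the shifted supply: 2514.5 - 10P_b = -185.5 + 8P_b, giving 18P_b = 2700, so P_b = 150.
Then P_s = 150 - 18 = 132 and Q = 2514.5 - 10(150) = 1014.5.

P_b = 150, P_s = 132, Q = 1014.5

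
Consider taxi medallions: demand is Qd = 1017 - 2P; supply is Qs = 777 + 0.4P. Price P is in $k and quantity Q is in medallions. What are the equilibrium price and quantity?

P* = 100, Q* = 817

At equilibrium Qd = Qs, so 1017 - 2P = 777 + 0.4P; collecting terms, 240 = 2.4P and P* = 100.
Substitute back: Q* = 1017 - 2(100) = 817.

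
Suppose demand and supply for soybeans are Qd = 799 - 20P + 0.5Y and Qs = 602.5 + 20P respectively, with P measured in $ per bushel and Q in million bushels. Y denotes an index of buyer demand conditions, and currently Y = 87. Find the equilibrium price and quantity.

P* = 6, Q* = 722.5

With Y = 87, demand is Qd = 842.5 - 20P.
At equilibrium Qd = Qs, so 842.5 - 20P = 602.5 + 20P; collecting terms, 240 = 40P and P* = 6.
From the demand curve, Q* = 842.5 - 20(6) = 722.5.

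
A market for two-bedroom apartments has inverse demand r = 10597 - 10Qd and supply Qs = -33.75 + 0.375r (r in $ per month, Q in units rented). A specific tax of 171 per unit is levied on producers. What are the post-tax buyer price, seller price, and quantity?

Inverting to quantity form: Qd = 1059.7 - 0.1r.
With a tax of 171 on producers, they supply based on the net price r_s = r_b - 171, so Qs = -97.875 + 0.375r_b.
Market clearing requires 1059.7 - 0.1r_b = -97.875 + 0.375r_b; hence 1157.575 = 0.475r_b and r_b = 2437.
Then r_s = 2437 - 171 = 2266 and Q = 1059.7 - 0.1(2437) = 816.

r_b = 2437, r_s = 2266, Q = 816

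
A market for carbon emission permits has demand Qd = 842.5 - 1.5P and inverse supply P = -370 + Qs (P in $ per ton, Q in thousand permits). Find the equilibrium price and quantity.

P* = 189, Q* = 559

Rewriting in direct form: Qs = 370 + P.
Set Qd = Qs: 842.5 - 1.5P = 370 + P, so 472.5 = 2.5P and P* = 189.
From the demand curve, Q* = 842.5 - 1.5(189) = 559.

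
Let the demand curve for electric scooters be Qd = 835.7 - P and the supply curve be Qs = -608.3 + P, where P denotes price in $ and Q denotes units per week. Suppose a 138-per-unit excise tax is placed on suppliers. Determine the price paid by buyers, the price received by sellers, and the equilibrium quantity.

P_b = 791, P_s = 653, Q = 44.7

The tax drives a wedge P_b - P_s = 138. Substituting P_s = P_b - 138 into supply: Qs = -746.3 + P_b.
Set Qd = Qs: 835.7 - P_b = -746.3 + P_b, so 1582 = 2P_b and P_b = 791.
So P_s = 653 and the quantity traded is Q = 835.7 - 791 = 44.7.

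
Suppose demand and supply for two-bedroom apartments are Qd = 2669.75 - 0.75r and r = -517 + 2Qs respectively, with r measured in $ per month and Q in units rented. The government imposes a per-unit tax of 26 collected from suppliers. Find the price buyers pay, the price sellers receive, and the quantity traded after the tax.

Rewriting in direct form: Qs = 258.5 + 0.5r.
The tax drives a wedge r_b - r_s = 26. Substituting r_s = r_b - 26 into supply: Qs = 245.5 + 0.5r_b.
Set Qd = Qs: 2669.75 - 0.75r_b = 245.5 + 0.5r_b, so 2424.25 = 1.25r_b and r_b = 1939.4.
Then r_s = 1939.4 - 26 = 1913.4 and Q = 2669.75 - 0.75(1939.4) = 1215.2.

r_b = 1939.4, r_s = 1913.4, Q = 1215.2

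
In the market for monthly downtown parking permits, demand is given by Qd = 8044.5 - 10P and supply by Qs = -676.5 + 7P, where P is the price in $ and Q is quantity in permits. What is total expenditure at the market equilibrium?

Equating demand and supply, 8044.5 - 10P = -676.5 + 7P gives 17P = 8721, so P* = 513.
Substitute back: Q* = 8044.5 - 10(513) = 2914.5.
Total expenditure = P* × Q* = 513 × 2914.5 = 1495138.5.

Total expenditure = 1495138.5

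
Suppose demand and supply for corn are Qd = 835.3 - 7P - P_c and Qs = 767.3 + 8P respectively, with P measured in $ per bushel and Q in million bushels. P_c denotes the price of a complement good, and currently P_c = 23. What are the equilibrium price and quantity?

With P_c = 23, demand is Qd = 812.3 - 7P.
Equating demand and supply, 812.3 - 7P = 767.3 + 8P gives 15P = 45, so P* = 3.
Then Q* = 812.3 - 7(3) = 791.3.

P* = 3, Q* = 791.3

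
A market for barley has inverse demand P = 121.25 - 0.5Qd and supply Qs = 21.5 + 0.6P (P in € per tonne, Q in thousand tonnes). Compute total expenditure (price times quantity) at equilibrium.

Total expenditure = 6162.5

In direct form, Qd = 242.5 - 2P.
Equating demand and supply, 242.5 - 2P = 21.5 + 0.6P gives 2.6P = 221, so P* = 85.
Substitute back: Q* = 242.5 - 2(85) = 72.5.
Total expenditure = P* × Q* = 85 × 72.5 = 6162.5.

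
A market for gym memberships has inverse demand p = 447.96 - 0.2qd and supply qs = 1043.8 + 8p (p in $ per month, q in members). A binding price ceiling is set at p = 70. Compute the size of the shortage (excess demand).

Inverting to quantity form: qd = 2239.8 - 5p.
Evaluating both curves at the ceiling price 70 gives qd = 1889.8, qs = 1603.8.
Shortage = qd - qs = 1889.8 - 1603.8 = 286.

Shortage = 286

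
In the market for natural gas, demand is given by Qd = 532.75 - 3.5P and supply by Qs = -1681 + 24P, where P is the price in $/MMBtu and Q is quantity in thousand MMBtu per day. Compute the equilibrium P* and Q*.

P* = 80.5, Q* = 251

The market clears where 532.75 - 3.5P = -1681 + 24P. Rearranging, 27.5P = 2213.75, hence P* = 80.5.
Then Q* = 532.75 - 3.5(80.5) = 251.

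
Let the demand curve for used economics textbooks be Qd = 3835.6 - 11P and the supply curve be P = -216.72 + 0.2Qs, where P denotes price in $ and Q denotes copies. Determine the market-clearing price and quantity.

P* = 172, Q* = 1943.6

In direct form, Qs = 1083.6 + 5P.
At equilibrium Qd = Qs, so 3835.6 - 11P = 1083.6 + 5P; collecting terms, 2752 = 16P and P* = 172.
Then Q* = 3835.6 - 11(172) = 1943.6.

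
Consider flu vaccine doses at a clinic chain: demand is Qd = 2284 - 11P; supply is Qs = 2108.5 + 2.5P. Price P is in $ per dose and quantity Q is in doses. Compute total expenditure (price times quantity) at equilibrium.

The market clears where 2284 - 11P = 2108.5 + 2.5P. Rearranging, 13.5P = 175.5, hence P* = 13.
Plugging P* into demand: Q* = 2284 - 11(13) = 2141.
Total expenditure = P* × Q* = 13 × 2141 = 27833.

Total expenditure = 27833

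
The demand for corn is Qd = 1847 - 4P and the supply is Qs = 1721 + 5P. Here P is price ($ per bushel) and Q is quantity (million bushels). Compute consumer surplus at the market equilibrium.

At equilibrium Qd = Qs, so 1847 - 4P = 1721 + 5P; collecting terms, 126 = 9P and P* = 14.
From the demand curve, Q* = 1847 - 4(14) = 1791.
Demand choke price (Qd = 0): P = 1847/4 = 461.75. Consumer surplus = ½ × (461.75 - 14) × 1791 = 400960.125.

Consumer surplus = 400960.125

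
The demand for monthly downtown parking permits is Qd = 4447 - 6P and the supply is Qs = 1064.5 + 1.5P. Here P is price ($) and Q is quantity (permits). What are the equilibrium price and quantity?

Equating demand and supply, 4447 - 6P = 1064.5 + 1.5P gives 7.5P = 3382.5, so P* = 451.
Plugging P* into demand: Q* = 4447 - 6(451) = 1741.

P* = 451, Q* = 1741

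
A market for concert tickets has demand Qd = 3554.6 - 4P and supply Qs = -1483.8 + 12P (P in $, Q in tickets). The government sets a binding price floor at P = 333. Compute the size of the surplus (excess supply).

Surplus = 289.6

Evaluating both curves at the floor price 333 gives Qd = 2222.6, Qs = 2512.2.
Surplus = Qs - Qd = 2512.2 - 2222.6 = 289.6.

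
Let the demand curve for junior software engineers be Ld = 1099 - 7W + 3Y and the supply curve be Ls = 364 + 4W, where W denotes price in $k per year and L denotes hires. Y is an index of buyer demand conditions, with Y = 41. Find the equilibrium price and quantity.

With Y = 41, demand is Ld = 1222 - 7W.
Set Ld = Ls: 1222 - 7W = 364 + 4W, so 858 = 11W and W* = 78.
Plugging W* into demand: L* = 1222 - 7(78) = 676.

W* = 78, L* = 676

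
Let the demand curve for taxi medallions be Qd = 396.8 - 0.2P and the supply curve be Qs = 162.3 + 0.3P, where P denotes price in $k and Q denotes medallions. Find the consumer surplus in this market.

Set Qd = Qs: 396.8 - 0.2P = 162.3 + 0.3P, so 234.5 = 0.5P and P* = 469.
Substitute back: Q* = 396.8 - 0.2(469) = 303.
Demand choke price (Qd = 0): P = 396.8/0.2 = 1984. Consumer surplus = ½ × (1984 - 469) × 303 = 229522.5.

Consumer surplus = 229522.5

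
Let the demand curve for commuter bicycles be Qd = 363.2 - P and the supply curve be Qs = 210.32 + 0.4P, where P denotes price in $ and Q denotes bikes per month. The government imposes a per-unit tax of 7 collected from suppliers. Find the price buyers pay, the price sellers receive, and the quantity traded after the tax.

Suppliers keep P_s = P_b - 7 per unit, so supply in terms of the buyer price is Qs = 207.52 + 0.4P_b.
Market clearing requires 363.2 - P_b = 207.52 + 0.4P_b; hence 155.68 = 1.4P_b and P_b = 111.2.
So P_s = 104.2 and the quantity traded is Q = 363.2 - 111.2 = 252.

P_b = 111.2, P_s = 104.2, Q = 252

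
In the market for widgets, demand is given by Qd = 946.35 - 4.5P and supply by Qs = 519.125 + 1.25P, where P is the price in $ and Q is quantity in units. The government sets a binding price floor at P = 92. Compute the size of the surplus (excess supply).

At P = 92: Qd = 532.35 and Qs = 634.125.
Surplus = Qs - Qd = 634.125 - 532.35 = 101.775.

Surplus = 101.775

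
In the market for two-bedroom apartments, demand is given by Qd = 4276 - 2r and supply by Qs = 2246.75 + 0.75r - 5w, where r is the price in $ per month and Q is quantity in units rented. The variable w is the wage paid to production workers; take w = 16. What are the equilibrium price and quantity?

With w = 16, supply is Qs = 2166.75 + 0.75r.
At equilibrium Qd = Qs, so 4276 - 2r = 2166.75 + 0.75r; collecting terms, 2109.25 = 2.75r and r* = 767.
Plugging r* into demand: Q* = 4276 - 2(767) = 2742.

r* = 767, Q* = 2742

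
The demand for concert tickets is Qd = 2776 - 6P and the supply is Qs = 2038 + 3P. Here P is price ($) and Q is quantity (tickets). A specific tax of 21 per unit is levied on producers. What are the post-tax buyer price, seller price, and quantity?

The tax drives a wedge P_b - P_s = 21. Substituting P_s = P_b - 21 into supply: Qs = 1975 + 3P_b.
Market clearing requires 2776 - 6P_b = 1975 + 3P_b; hence 801 = 9P_b and P_b = 89.
So P_s = 68 and the quantity traded is Q = 2776 - 6(89) = 2242.

P_b = 89, P_s = 68, Q = 2242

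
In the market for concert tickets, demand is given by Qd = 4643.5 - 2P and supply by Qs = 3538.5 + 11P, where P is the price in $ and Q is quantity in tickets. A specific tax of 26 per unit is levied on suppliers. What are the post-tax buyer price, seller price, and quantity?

P_b = 107, P_s = 81, Q = 4429.5

With a tax of 26 on suppliers, they supply based on the net price P_s = P_b - 26, so Qs = 3252.5 + 11P_b.
Set Qd = Qs: 4643.5 - 2P_b = 3252.5 + 11P_b, so 1391 = 13P_b and P_b = 107.
So P_s = 81 and the quantity traded is Q = 4643.5 - 2(107) = 4429.5.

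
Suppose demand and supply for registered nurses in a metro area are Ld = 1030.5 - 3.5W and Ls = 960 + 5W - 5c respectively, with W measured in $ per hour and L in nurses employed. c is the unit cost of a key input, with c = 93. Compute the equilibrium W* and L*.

With c = 93, supply is Ls = 495 + 5W.
Equating demand and supply, 1030.5 - 3.5W = 495 + 5W gives 8.5W = 535.5, so W* = 63.
Substitute back: L* = 1030.5 - 3.5(63) = 810.

W* = 63, L* = 810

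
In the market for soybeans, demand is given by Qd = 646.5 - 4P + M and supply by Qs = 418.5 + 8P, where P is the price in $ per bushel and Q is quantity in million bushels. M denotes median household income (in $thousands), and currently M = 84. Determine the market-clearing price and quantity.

With M = 84, demand is Qd = 730.5 - 4P.
Equating demand and supply, 730.5 - 4P = 418.5 + 8P gives 12P = 312, so P* = 26.
Plugging P* into demand: Q* = 730.5 - 4(26) = 626.5.

P* = 26, Q* = 626.5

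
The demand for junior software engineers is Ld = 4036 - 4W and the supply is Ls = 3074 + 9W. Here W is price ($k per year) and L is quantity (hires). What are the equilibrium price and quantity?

Equating demand and supply, 4036 - 4W = 3074 + 9W gives 13W = 962, so W* = 74.
From the demand curve, L* = 4036 - 4(74) = 3740.

W* = 74, L* = 3740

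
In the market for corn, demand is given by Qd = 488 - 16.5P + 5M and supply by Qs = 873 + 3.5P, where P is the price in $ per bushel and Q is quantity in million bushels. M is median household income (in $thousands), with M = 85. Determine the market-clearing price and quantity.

With M = 85, demand is Qd = 913 - 16.5P.
Equating demand and supply, 913 - 16.5P = 873 + 3.5P gives 20P = 40, so P* = 2.
From the demand curve, Q* = 913 - 16.5(2) = 880.

P* = 2, Q* = 880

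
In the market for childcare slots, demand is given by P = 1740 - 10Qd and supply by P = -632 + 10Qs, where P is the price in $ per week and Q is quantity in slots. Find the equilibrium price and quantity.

P* = 554, Q* = 118.6

Solving each curve for Q: Qd = 174 - 0.1P and Qs = 63.2 + 0.1P.
At equilibrium Qd = Qs, so 174 - 0.1P = 63.2 + 0.1P; collecting terms, 110.8 = 0.2P and P* = 554.
From the demand curve, Q* = 174 - 0.1(554) = 118.6.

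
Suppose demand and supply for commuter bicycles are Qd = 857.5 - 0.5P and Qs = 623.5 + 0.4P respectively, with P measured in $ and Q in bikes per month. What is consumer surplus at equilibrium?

Set Qd = Qs: 857.5 - 0.5P = 623.5 + 0.4P, so 234 = 0.9P and P* = 260.
Substitute back: Q* = 857.5 - 0.5(260) = 727.5.
Demand choke price (Qd = 0): P = 857.5/0.5 = 1715. Consumer surplus = ½ × (1715 - 260) × 727.5 = 529256.25.

Consumer surplus = 529256.25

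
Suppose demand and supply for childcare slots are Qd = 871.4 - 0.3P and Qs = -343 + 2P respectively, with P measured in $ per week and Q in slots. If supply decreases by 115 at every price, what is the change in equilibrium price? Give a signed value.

ΔP = 50

Equating demand and supply, 871.4 - 0.3P = -343 + 2P gives 2.3P = 1214.4, so P* = 528.
Substitute back: Q* = 871.4 - 0.3(528) = 713.
After the shift, supply is Qs = -458 + 2P.
The new intersection has 1329.4 = 2.3P, i.e. P = 578, Q = 698.
ΔP = 578 - 528 = 50.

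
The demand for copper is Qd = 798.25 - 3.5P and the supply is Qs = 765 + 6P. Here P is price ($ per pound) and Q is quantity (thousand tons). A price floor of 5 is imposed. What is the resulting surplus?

Surplus = 14.25

Evaluating both curves at the floor price 5 gives Qd = 780.75, Qs = 795.
Surplus = Qs - Qd = 795 - 780.75 = 14.25.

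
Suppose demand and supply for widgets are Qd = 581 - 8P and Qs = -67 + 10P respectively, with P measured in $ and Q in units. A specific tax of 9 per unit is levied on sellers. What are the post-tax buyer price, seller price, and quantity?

Sellers keep P_s = P_b - 9 per unit, so supply in terms of the buyer price is Qs = -157 + 10P_b.
Set Qd = Qs: 581 - 8P_b = -157 + 10P_b, so 738 = 18P_b and P_b = 41.
So P_s = 32 and the quantity traded is Q = 581 - 8(41) = 253.

P_b = 41, P_s = 32, Q = 253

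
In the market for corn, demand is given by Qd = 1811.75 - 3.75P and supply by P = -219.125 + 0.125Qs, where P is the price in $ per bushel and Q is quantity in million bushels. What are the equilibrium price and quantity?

P* = 5, Q* = 1793

Solving each curve for Q: Qs = 1753 + 8P.
At equilibrium Qd = Qs, so 1811.75 - 3.75P = 1753 + 8P; collecting terms, 58.75 = 11.75P and P* = 5.
From the demand curve, Q* = 1811.75 - 3.75(5) = 1793.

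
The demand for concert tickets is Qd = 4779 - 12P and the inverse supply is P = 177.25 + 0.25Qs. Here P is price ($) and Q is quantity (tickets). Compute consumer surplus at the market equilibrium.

Consumer surplus = 18315.375

Inverting to quantity form: Qs = -709 + 4P.
Equating demand and supply, 4779 - 12P = -709 + 4P gives 16P = 5488, so P* = 343.
Substitute back: Q* = 4779 - 12(343) = 663.
Demand choke price (Qd = 0): P = 4779/12 = 398.25. Consumer surplus = ½ × (398.25 - 343) × 663 = 18315.375.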